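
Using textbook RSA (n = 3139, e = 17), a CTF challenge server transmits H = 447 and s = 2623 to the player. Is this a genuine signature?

s^2 ≡ 2623^2 = 6880129 ≡ 2580
s^4 ≡ 2580^2 = 6656400 ≡ 1720
s^8 ≡ 1720^2 = 2958400 ≡ 1462
s^16 ≡ 1462^2 = 2137444 ≡ 2924
17 = 16 + 1, so s^17 ≡ 2924·2623 ≡ 1075 (mod 3139)
s^17 mod 3139 = 1075, but H = 447.

forged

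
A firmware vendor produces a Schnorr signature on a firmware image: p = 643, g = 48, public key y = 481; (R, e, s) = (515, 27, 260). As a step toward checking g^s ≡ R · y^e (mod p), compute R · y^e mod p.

221

Squares mod 643: 481^1≡481, 481^2≡524, 481^4≡15, 481^8≡225, 481^16≡471
27 = 16 + 8 + 2 + 1, so 481^27 ≡ 471·225·524·481 ≡ 154 (mod 643)
R · y^e ≡ 515·154 = 79310 ≡ 221 (mod 643)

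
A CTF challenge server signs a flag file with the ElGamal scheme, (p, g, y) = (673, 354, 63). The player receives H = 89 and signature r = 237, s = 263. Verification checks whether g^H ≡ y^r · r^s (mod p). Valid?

yes

Left side g^H mod p:
354^89 mod 673 = 109
Right side y^r · r^s mod p:
63^237 mod 673 = 7
237^263 mod 673 = 304
7·304 = 2128 ≡ 109 (mod 673)
109 ≡ 109 (mod 673), so the signature is genuine.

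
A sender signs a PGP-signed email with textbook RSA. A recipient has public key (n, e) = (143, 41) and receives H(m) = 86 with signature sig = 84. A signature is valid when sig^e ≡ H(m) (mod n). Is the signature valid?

sig^2 ≡ 84^2 = 7056 ≡ 49
sig^4 ≡ 49^2 = 2401 ≡ 113
sig^8 ≡ 113^2 = 12769 ≡ 42
sig^16 ≡ 42^2 = 1764 ≡ 48
sig^32 ≡ 48^2 = 2304 ≡ 16
41 = 32 + 8 + 1, so sig^41 ≡ 16·42·84 ≡ 106 (mod 143)
106 ≠ 86, so verification fails.

invalid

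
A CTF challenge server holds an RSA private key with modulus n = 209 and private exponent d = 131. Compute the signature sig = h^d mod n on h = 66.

187

h^131 mod 209 = 187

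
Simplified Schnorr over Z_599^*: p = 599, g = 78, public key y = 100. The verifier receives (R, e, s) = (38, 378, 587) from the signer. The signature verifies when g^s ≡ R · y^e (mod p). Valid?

g^s mod p:
Squares mod 599: 78^1≡78, 78^2≡94, 78^4≡450, 78^8≡38, 78^16≡246, 78^32≡17, 78^64≡289, 78^128≡260, 78^256≡512, 78^512≡381
587 = 512 + 64 + 8 + 2 + 1, so 78^587 ≡ 381·289·38·94·78 ≡ 318 (mod 599)
R · y^e mod p:
Squares mod 599: 100^1≡100, 100^2≡416, 100^4≡544, 100^8≡30, 100^16≡301, 100^32≡152, 100^64≡342, 100^128≡159, 100^256≡123
378 = 256 + 64 + 32 + 16 + 8 + 2, so 100^378 ≡ 123·342·152·301·30·416 ≡ 83 (mod 599)
38·83 = 3154 ≡ 159 (mod 599)
318 ≠ 159; the check fails.

no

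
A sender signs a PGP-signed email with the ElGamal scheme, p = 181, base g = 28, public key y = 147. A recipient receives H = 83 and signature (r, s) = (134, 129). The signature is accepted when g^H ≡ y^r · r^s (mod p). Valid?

yes

Left side g^H mod p:
28^2 = 784 ≡ 60
28^4 ≡ 60^2 = 3600 ≡ 161
28^8 ≡ 161^2 = 25921 ≡ 38
28^16 ≡ 38^2 = 1444 ≡ 177
28^32 ≡ 177^2 = 31329 ≡ 16
28^64 ≡ 16^2 = 256 ≡ 75
83 = 64 + 16 + 2 + 1, so 28^83 ≡ 75·177·60·28 ≡ 85 (mod 181)
Right side y^r · r^s mod p:
147^2 = 21609 ≡ 70
147^4 ≡ 70^2 = 4900 ≡ 13
147^8 ≡ 13^2 = 169
147^16 ≡ 169^2 = 28561 ≡ 144
147^32 ≡ 144^2 = 20736 ≡ 102
147^64 ≡ 102^2 = 10404 ≡ 87
147^128 ≡ 87^2 = 7569 ≡ 148
134 = 128 + 4 + 2, so 147^134 ≡ 148·13·70 ≡ 16 (mod 181)
134^2 = 17956 ≡ 37
134^4 ≡ 37^2 = 1369 ≡ 102
134^8 ≡ 102^2 = 10404 ≡ 87
134^16 ≡ 87^2 = 7569 ≡ 148
134^32 ≡ 148^2 = 21904 ≡ 3
134^64 ≡ 3^2 = 9
134^128 ≡ 9^2 = 81
129 = 128 + 1, so 134^129 ≡ 81·134 ≡ 175 (mod 181)
16·175 = 2800 ≡ 85 (mod 181)
85 ≡ 85 (mod 181), so the signature is genuine.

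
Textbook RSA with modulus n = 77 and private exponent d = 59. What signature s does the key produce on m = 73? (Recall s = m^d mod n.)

m^2 ≡ 73^2 = 5329 ≡ 16
m^4 ≡ 16^2 = 256 ≡ 25
m^8 ≡ 25^2 = 625 ≡ 9
m^16 ≡ 9^2 = 81 ≡ 4
m^32 ≡ 4^2 = 16
59 = 32 + 16 + 8 + 2 + 1, so m^59 ≡ 16·4·9·16·73 ≡ 19 (mod 77)

19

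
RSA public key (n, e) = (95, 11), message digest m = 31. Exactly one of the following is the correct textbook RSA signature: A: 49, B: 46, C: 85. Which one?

Candidate A: Squares mod 95: 49^1≡49, 49^2≡26, 49^4≡11, 49^8≡26; 11 = 8 + 2 + 1, so 49^11 ≡ 26·26·49 ≡ 64 (mod 95)
Candidate B: Squares mod 95: 46^1≡46, 46^2≡26, 46^4≡11, 46^8≡26; 11 = 8 + 2 + 1, so 46^11 ≡ 26·26·46 ≡ 31 (mod 95)
  → matches m = 31
Candidate C: Squares mod 95: 85^1≡85, 85^2≡5, 85^4≡25, 85^8≡55; 11 = 8 + 2 + 1, so 85^11 ≡ 55·5·85 ≡ 5 (mod 95)

B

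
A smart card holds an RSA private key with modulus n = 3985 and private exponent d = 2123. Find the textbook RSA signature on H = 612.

Squares mod 3985: H^1≡612, H^2≡3939, H^4≡2116, H^8≡2301, H^16≡2521, H^32≡3351, H^64≡3456, H^128≡891, H^256≡866, H^512≡776, H^1024≡441, H^2048≡3201
2123 = 2048 + 64 + 8 + 2 + 1, so H^2123 ≡ 3201·3456·2301·3939·612 ≡ 3438 (mod 3985)

3438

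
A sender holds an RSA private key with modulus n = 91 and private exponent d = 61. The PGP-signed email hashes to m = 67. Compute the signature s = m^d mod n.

67

Squares mod 91: m^1≡67, m^2≡30, m^4≡81, m^8≡9, m^16≡81, m^32≡9
61 = 32 + 16 + 8 + 4 + 1, so m^61 ≡ 9·81·9·81·67 ≡ 67 (mod 91)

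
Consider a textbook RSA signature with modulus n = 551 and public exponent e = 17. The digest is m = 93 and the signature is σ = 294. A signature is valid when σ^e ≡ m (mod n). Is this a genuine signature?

genuine

Squares mod 551: σ^1≡294, σ^2≡480, σ^4≡82, σ^8≡112, σ^16≡422
17 = 16 + 1, so σ^17 ≡ 422·294 ≡ 93 (mod 551)
σ^17 mod 551 = 93 matches m.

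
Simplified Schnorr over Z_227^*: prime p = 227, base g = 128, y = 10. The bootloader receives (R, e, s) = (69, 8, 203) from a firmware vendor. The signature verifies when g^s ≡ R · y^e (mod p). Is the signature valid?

g^s mod p:
Squares mod 227: 128^1≡128, 128^2≡40, 128^4≡11, 128^8≡121, 128^16≡113, 128^32≡57, 128^64≡71, 128^128≡47
203 = 128 + 64 + 8 + 2 + 1, so 128^203 ≡ 47·71·121·40·128 ≡ 208 (mod 227)
R · y^e mod p:
Squares mod 227: 10^1≡10, 10^2≡100, 10^4≡12, 10^8≡144
10^8 ≡ 144 (mod 227)
69·144 = 9936 ≡ 175 (mod 227)
208 ≠ 175; the check fails.

invalid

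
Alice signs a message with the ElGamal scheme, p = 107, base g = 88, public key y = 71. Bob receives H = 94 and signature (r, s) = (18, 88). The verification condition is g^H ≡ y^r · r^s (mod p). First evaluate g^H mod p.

Squares mod 107: 88^1≡88, 88^2≡40, 88^4≡102, 88^8≡25, 88^16≡90, 88^32≡75, 88^64≡61
94 = 64 + 16 + 8 + 4 + 2, so 88^94 ≡ 61·90·25·102·40 ≡ 101 (mod 107)

101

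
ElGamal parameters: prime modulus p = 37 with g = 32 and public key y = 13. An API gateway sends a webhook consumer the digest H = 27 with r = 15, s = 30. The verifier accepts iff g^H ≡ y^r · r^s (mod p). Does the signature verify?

does not verify

Left side g^H mod p:
Squares mod 37: 32^1≡32, 32^2≡25, 32^4≡33, 32^8≡16, 32^16≡34
27 = 16 + 8 + 2 + 1, so 32^27 ≡ 34·16·25·32 ≡ 6 (mod 37)
Right side y^r · r^s mod p:
Squares mod 37: 13^1≡13, 13^2≡21, 13^4≡34, 13^8≡9
15 = 8 + 4 + 2 + 1, so 13^15 ≡ 9·34·21·13 ≡ 29 (mod 37)
Squares mod 37: 15^1≡15, 15^2≡3, 15^4≡9, 15^8≡7, 15^16≡12
30 = 16 + 8 + 4 + 2, so 15^30 ≡ 12·7·9·3 ≡ 11 (mod 37)
29·11 = 319 ≡ 23 (mod 37)
6 ≠ 23, so verification fails.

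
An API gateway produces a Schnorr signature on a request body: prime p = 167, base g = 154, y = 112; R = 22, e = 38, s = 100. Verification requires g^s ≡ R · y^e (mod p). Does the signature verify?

g^s mod p:
154^2 = 23716 ≡ 2
154^4 ≡ 2^2 = 4
154^8 ≡ 4^2 = 16
154^16 ≡ 16^2 = 256 ≡ 89
154^32 ≡ 89^2 = 7921 ≡ 72
154^64 ≡ 72^2 = 5184 ≡ 7
100 = 64 + 32 + 4, so 154^100 ≡ 7·72·4 ≡ 12 (mod 167)
R · y^e mod p:
112^2 = 12544 ≡ 19
112^4 ≡ 19^2 = 361 ≡ 27
112^8 ≡ 27^2 = 729 ≡ 61
112^16 ≡ 61^2 = 3721 ≡ 47
112^32 ≡ 47^2 = 2209 ≡ 38
38 = 32 + 4 + 2, so 112^38 ≡ 38·27·19 ≡ 122 (mod 167)
22·122 = 2684 ≡ 12 (mod 167)
12 ≡ 12 (mod 167); signature holds.

verifies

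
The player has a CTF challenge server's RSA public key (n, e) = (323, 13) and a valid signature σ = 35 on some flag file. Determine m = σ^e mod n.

290

σ^2 ≡ 35^2 = 1225 ≡ 256
σ^4 ≡ 256^2 = 65536 ≡ 290
σ^8 ≡ 290^2 = 84100 ≡ 120
13 = 8 + 4 + 1, so σ^13 ≡ 120·290·35 ≡ 290 (mod 323)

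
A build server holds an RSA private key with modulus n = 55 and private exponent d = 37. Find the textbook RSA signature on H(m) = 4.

49

Squares mod 55: (H(m))^1≡4, (H(m))^2≡16, (H(m))^4≡36, (H(m))^8≡31, (H(m))^16≡26, (H(m))^32≡16
37 = 32 + 4 + 1, so (H(m))^37 ≡ 16·36·4 ≡ 49 (mod 55)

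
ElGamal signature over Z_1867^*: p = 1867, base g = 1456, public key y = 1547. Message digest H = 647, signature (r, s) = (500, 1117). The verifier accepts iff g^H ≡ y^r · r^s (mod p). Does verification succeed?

Left side g^H mod p:
Squares mod 1867: 1456^1≡1456, 1456^2≡891, 1456^4≡406, 1456^8≡540, 1456^16≡348, 1456^32≡1616, 1456^64≡1390, 1456^128≡1622, 1456^256≡281, 1456^512≡547
647 = 512 + 128 + 4 + 2 + 1, so 1456^647 ≡ 547·1622·406·891·1456 ≡ 1316 (mod 1867)
Right side y^r · r^s mod p:
Squares mod 1867: 1547^1≡1547, 1547^2≡1582, 1547^4≡944, 1547^8≡577, 1547^16≡603, 1547^32≡1411, 1547^64≡699, 1547^128≡1314, 1547^256≡1488
500 = 256 + 128 + 64 + 32 + 16 + 4, so 1547^500 ≡ 1488·1314·699·1411·603·944 ≡ 1577 (mod 1867)
Squares mod 1867: 500^1≡500, 500^2≡1689, 500^4≡1812, 500^8≡1158, 500^16≡458, 500^32≡660, 500^64≡589, 500^128≡1526, 500^256≡527, 500^512≡1413, 500^1024≡746
1117 = 1024 + 64 + 16 + 8 + 4 + 1, so 500^1117 ≡ 746·589·458·1158·1812·500 ≡ 562 (mod 1867)
1577·562 = 886274 ≡ 1316 (mod 1867)
1316 ≡ 1316 (mod 1867), so the signature is genuine.

passes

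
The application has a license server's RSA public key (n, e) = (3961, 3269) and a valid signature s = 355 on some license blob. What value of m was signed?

2569

s^2 ≡ 355^2 = 126025 ≡ 3234
s^4 ≡ 3234^2 = 10458756 ≡ 1716
s^8 ≡ 1716^2 = 2944656 ≡ 1633
s^16 ≡ 1633^2 = 2666689 ≡ 936
s^32 ≡ 936^2 = 876096 ≡ 715
s^64 ≡ 715^2 = 511225 ≡ 256
s^128 ≡ 256^2 = 65536 ≡ 2160
s^256 ≡ 2160^2 = 4665600 ≡ 3503
s^512 ≡ 3503^2 = 12271009 ≡ 3792
s^1024 ≡ 3792^2 = 14379264 ≡ 834
s^2048 ≡ 834^2 = 695556 ≡ 2381
3269 = 2048 + 1024 + 128 + 64 + 4 + 1, so s^3269 ≡ 2381·834·2160·256·1716·355 ≡ 2569 (mod 3961)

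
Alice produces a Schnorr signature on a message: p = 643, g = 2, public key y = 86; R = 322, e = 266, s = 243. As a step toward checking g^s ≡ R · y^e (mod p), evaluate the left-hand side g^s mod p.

2^243 mod 643 = 634

634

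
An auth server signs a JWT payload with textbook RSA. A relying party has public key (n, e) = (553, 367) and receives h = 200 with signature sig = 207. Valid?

sig^2 ≡ 207^2 = 42849 ≡ 268
sig^4 ≡ 268^2 = 71824 ≡ 487
sig^8 ≡ 487^2 = 237169 ≡ 485
sig^16 ≡ 485^2 = 235225 ≡ 200
sig^32 ≡ 200^2 = 40000 ≡ 184
sig^64 ≡ 184^2 = 33856 ≡ 123
sig^128 ≡ 123^2 = 15129 ≡ 198
sig^256 ≡ 198^2 = 39204 ≡ 494
367 = 256 + 64 + 32 + 8 + 4 + 2 + 1, so sig^367 ≡ 494·123·184·485·487·268·207 ≡ 200 (mod 553)
Since 200 equals the digest 200, verification succeeds.

yes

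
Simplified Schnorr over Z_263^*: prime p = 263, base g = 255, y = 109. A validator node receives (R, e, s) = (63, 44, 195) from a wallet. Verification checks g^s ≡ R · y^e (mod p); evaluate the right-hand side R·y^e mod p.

250

Squares mod 263: 109^1≡109, 109^2≡46, 109^4≡12, 109^8≡144, 109^16≡222, 109^32≡103
44 = 32 + 8 + 4, so 109^44 ≡ 103·144·12 ≡ 196 (mod 263)
R · y^e ≡ 63·196 = 12348 ≡ 250 (mod 263)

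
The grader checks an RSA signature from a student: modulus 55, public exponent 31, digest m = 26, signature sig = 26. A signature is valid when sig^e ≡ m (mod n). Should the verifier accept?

accept

sig^31 mod 55 = 26
sig^31 mod 55 = 26 matches m.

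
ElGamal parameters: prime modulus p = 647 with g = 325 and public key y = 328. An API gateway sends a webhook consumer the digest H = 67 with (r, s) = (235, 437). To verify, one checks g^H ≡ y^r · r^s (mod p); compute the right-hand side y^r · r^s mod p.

328^2 = 107584 ≡ 182
328^4 ≡ 182^2 = 33124 ≡ 127
328^8 ≡ 127^2 = 16129 ≡ 601
328^16 ≡ 601^2 = 361201 ≡ 175
328^32 ≡ 175^2 = 30625 ≡ 216
328^64 ≡ 216^2 = 46656 ≡ 72
328^128 ≡ 72^2 = 5184 ≡ 8
235 = 128 + 64 + 32 + 8 + 2 + 1, so 328^235 ≡ 8·72·216·601·182·328 ≡ 52 (mod 647)
235^2 = 55225 ≡ 230
235^4 ≡ 230^2 = 52900 ≡ 493
235^8 ≡ 493^2 = 243049 ≡ 424
235^16 ≡ 424^2 = 179776 ≡ 557
235^32 ≡ 557^2 = 310249 ≡ 336
235^64 ≡ 336^2 = 112896 ≡ 318
235^128 ≡ 318^2 = 101124 ≡ 192
235^256 ≡ 192^2 = 36864 ≡ 632
437 = 256 + 128 + 32 + 16 + 4 + 1, so 235^437 ≡ 632·192·336·557·493·235 ≡ 372 (mod 647)
y^r · r^s ≡ 52·372 = 19344 ≡ 581 (mod 647)

581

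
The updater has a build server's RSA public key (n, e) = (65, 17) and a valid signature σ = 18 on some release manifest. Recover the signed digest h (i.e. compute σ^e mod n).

18

Squares mod 65: σ^1≡18, σ^2≡64, σ^4≡1, σ^8≡1, σ^16≡1
17 = 16 + 1, so σ^17 ≡ 1·18 ≡ 18 (mod 65)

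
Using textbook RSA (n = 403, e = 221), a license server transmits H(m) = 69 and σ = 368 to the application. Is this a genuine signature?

forged

σ^2 ≡ 368^2 = 135424 ≡ 16
σ^4 ≡ 16^2 = 256
σ^8 ≡ 256^2 = 65536 ≡ 250
σ^16 ≡ 250^2 = 62500 ≡ 35
σ^32 ≡ 35^2 = 1225 ≡ 16
σ^64 ≡ 16^2 = 256
σ^128 ≡ 256^2 = 65536 ≡ 250
221 = 128 + 64 + 16 + 8 + 4 + 1, so σ^221 ≡ 250·256·35·250·256·368 ≡ 244 (mod 403)
The recovered value 244 does not match the digest 69.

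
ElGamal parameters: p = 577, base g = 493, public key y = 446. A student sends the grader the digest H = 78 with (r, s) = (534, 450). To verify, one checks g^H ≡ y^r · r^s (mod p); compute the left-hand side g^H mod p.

493^2 = 243049 ≡ 132
493^4 ≡ 132^2 = 17424 ≡ 114
493^8 ≡ 114^2 = 12996 ≡ 302
493^16 ≡ 302^2 = 91204 ≡ 38
493^32 ≡ 38^2 = 1444 ≡ 290
493^64 ≡ 290^2 = 84100 ≡ 435
78 = 64 + 8 + 4 + 2, so 493^78 ≡ 435·302·114·132 ≡ 99 (mod 577)

99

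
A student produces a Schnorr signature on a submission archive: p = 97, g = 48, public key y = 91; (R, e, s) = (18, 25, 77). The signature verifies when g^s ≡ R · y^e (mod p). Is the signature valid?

g^s mod p:
Squares mod 97: 48^1≡48, 48^2≡73, 48^4≡91, 48^8≡36, 48^16≡35, 48^32≡61, 48^64≡35
77 = 64 + 8 + 4 + 1, so 48^77 ≡ 35·36·91·48 ≡ 94 (mod 97)
R · y^e mod p:
Squares mod 97: 91^1≡91, 91^2≡36, 91^4≡35, 91^8≡61, 91^16≡35
25 = 16 + 8 + 1, so 91^25 ≡ 35·61·91 ≡ 91 (mod 97)
18·91 = 1638 ≡ 86 (mod 97)
94 ≠ 86; the check fails.

invalid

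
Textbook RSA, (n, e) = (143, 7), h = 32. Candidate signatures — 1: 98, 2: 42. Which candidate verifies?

1

Candidate 1: Squares mod 143: 98^1≡98, 98^2≡23, 98^4≡100; 7 = 4 + 2 + 1, so 98^7 ≡ 100·23·98 ≡ 32 (mod 143)
  → matches h = 32
Candidate 2: Squares mod 143: 42^1≡42, 42^2≡48, 42^4≡16; 7 = 4 + 2 + 1, so 42^7 ≡ 16·48·42 ≡ 81 (mod 143)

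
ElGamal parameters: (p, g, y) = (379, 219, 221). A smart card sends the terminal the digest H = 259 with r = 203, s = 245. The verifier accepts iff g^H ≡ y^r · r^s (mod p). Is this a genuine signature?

Left side g^H mod p:
Squares mod 379: 219^1≡219, 219^2≡207, 219^4≡22, 219^8≡105, 219^16≡34, 219^32≡19, 219^64≡361, 219^128≡324, 219^256≡372
259 = 256 + 2 + 1, so 219^259 ≡ 372·207·219 ≡ 271 (mod 379)
Right side y^r · r^s mod p:
Squares mod 379: 221^1≡221, 221^2≡329, 221^4≡226, 221^8≡290, 221^16≡341, 221^32≡307, 221^64≡257, 221^128≡103
203 = 128 + 64 + 8 + 2 + 1, so 221^203 ≡ 103·257·290·329·221 ≡ 213 (mod 379)
Squares mod 379: 203^1≡203, 203^2≡277, 203^4≡171, 203^8≡58, 203^16≡332, 203^32≡314, 203^64≡56, 203^128≡104
245 = 128 + 64 + 32 + 16 + 4 + 1, so 203^245 ≡ 104·56·314·332·171·203 ≡ 197 (mod 379)
213·197 = 41961 ≡ 271 (mod 379)
271 ≡ 271 (mod 379), so the signature is genuine.

genuine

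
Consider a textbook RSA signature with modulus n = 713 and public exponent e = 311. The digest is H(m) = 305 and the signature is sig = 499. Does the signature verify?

sig^311 mod 713 = 416
The recovered value 416 does not match the digest 305.

does not verify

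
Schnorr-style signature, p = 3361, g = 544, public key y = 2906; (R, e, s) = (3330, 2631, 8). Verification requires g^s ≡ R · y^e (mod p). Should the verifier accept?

g^s mod p:
Squares mod 3361: 544^1≡544, 544^2≡168, 544^4≡1336, 544^8≡205
544^8 ≡ 205 (mod 3361)
R · y^e mod p:
Squares mod 3361: 2906^1≡2906, 2906^2≡2004, 2906^4≡2982, 2906^8≡2479, 2906^16≡1533, 2906^32≡750, 2906^64≡1213, 2906^128≡2612, 2906^256≡3075, 2906^512≡1132, 2906^1024≡883, 2906^2048≡3298
2631 = 2048 + 512 + 64 + 4 + 2 + 1, so 2906^2631 ≡ 3298·1132·1213·2982·2004·2906 ≡ 3187 (mod 3361)
3330·3187 = 10612710 ≡ 2033 (mod 3361)
205 ≠ 2033; the check fails.

reject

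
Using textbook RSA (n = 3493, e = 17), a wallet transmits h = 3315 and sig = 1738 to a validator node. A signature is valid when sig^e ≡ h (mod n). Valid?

yes

sig^17 mod 3493 = 3315
Since 3315 equals the digest 3315, verification succeeds.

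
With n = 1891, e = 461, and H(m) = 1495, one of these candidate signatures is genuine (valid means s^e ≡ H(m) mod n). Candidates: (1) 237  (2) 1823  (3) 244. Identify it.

Candidate 1: Squares mod 1891: 237^1≡237, 237^2≡1330, 237^4≡815, 237^8≡484, 237^16≡1663, 237^32≡927, 237^64≡815, 237^128≡484, 237^256≡1663; 461 = 256 + 128 + 64 + 8 + 4 + 1, so 237^461 ≡ 1663·484·815·484·815·237 ≡ 1495 (mod 1891)
  → matches H(m) = 1495
Candidate 2: Squares mod 1891: 1823^1≡1823, 1823^2≡842, 1823^4≡1730, 1823^8≡1338, 1823^16≡1358, 1823^32≡439, 1823^64≡1730, 1823^128≡1338, 1823^256≡1358; 461 = 256 + 128 + 64 + 8 + 4 + 1, so 1823^461 ≡ 1358·1338·1730·1338·1730·1823 ≡ 1617 (mod 1891)
Candidate 3: Squares mod 1891: 244^1≡244, 244^2≡915, 244^4≡1403, 244^8≡1769, 244^16≡1647, 244^32≡915, 244^64≡1403, 244^128≡1769, 244^256≡1647; 461 = 256 + 128 + 64 + 8 + 4 + 1, so 244^461 ≡ 1647·1769·1403·1769·1403·244 ≡ 244 (mod 1891)

1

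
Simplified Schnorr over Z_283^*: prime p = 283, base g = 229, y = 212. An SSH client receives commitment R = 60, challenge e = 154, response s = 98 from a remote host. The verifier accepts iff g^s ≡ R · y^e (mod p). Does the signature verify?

g^s mod p:
229^2 = 52441 ≡ 86
229^4 ≡ 86^2 = 7396 ≡ 38
229^8 ≡ 38^2 = 1444 ≡ 29
229^16 ≡ 29^2 = 841 ≡ 275
229^32 ≡ 275^2 = 75625 ≡ 64
229^64 ≡ 64^2 = 4096 ≡ 134
98 = 64 + 32 + 2, so 229^98 ≡ 134·64·86 ≡ 38 (mod 283)
R · y^e mod p:
212^2 = 44944 ≡ 230
212^4 ≡ 230^2 = 52900 ≡ 262
212^8 ≡ 262^2 = 68644 ≡ 158
212^16 ≡ 158^2 = 24964 ≡ 60
212^32 ≡ 60^2 = 3600 ≡ 204
212^64 ≡ 204^2 = 41616 ≡ 15
212^128 ≡ 15^2 = 225
154 = 128 + 16 + 8 + 2, so 212^154 ≡ 225·60·158·230 ≡ 161 (mod 283)
60·161 = 9660 ≡ 38 (mod 283)
38 ≡ 38 (mod 283); signature holds.

verifies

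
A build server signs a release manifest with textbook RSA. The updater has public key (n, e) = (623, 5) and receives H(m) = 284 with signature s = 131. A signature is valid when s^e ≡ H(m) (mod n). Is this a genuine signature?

s^5 mod 623 = 339
339 ≠ 284, so verification fails.

forged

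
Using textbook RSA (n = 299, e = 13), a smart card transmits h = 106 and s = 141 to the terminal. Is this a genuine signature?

s^2 ≡ 141^2 = 19881 ≡ 147
s^4 ≡ 147^2 = 21609 ≡ 81
s^8 ≡ 81^2 = 6561 ≡ 282
13 = 8 + 4 + 1, so s^13 ≡ 282·81·141 ≡ 193 (mod 299)
s^13 mod 299 = 193, but h = 106.

forged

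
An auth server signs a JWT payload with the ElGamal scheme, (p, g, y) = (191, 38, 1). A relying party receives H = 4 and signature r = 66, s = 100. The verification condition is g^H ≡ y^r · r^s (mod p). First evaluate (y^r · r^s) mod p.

1^66 mod 191 = 1
66^100 mod 191 = 180
y^r · r^s ≡ 1·180 = 180 ≡ 180 (mod 191)

180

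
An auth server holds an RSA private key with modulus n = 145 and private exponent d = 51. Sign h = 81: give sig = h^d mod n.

36

h^2 ≡ 81^2 = 6561 ≡ 36
h^4 ≡ 36^2 = 1296 ≡ 136
h^8 ≡ 136^2 = 18496 ≡ 81
h^16 ≡ 81^2 = 6561 ≡ 36
h^32 ≡ 36^2 = 1296 ≡ 136
51 = 32 + 16 + 2 + 1, so h^51 ≡ 136·36·36·81 ≡ 36 (mod 145)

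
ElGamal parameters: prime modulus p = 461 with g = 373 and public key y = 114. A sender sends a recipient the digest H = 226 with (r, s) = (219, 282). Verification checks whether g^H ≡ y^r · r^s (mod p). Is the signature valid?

invalid

Left side g^H mod p:
373^226 mod 461 = 88
Right side y^r · r^s mod p:
114^219 mod 461 = 368
219^282 mod 461 = 403
368·403 = 148304 ≡ 323 (mod 461)
88 ≠ 323, so verification fails.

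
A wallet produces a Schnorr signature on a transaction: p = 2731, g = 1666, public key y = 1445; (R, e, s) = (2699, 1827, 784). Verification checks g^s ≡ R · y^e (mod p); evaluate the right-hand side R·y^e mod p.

1509

1445^2 = 2088025 ≡ 1541
1445^4 ≡ 1541^2 = 2374681 ≡ 1442
1445^8 ≡ 1442^2 = 2079364 ≡ 1073
1445^16 ≡ 1073^2 = 1151329 ≡ 1578
1445^32 ≡ 1578^2 = 2490084 ≡ 2143
1445^64 ≡ 2143^2 = 4592449 ≡ 1638
1445^128 ≡ 1638^2 = 2683044 ≡ 1202
1445^256 ≡ 1202^2 = 1444804 ≡ 105
1445^512 ≡ 105^2 = 11025 ≡ 101
1445^1024 ≡ 101^2 = 10201 ≡ 2008
1827 = 1024 + 512 + 256 + 32 + 2 + 1, so 1445^1827 ≡ 2008·101·105·2143·1541·1445 ≡ 1233 (mod 2731)
R · y^e ≡ 2699·1233 = 3327867 ≡ 1509 (mod 2731)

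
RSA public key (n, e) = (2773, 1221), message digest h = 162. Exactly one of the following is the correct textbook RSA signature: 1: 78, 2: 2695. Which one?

Candidate 1: 78^2 = 6084 ≡ 538; 78^4 ≡ 538^2 = 289444 ≡ 1052; 78^8 ≡ 1052^2 = 1106704 ≡ 277; 78^16 ≡ 277^2 = 76729 ≡ 1858; 78^32 ≡ 1858^2 = 3452164 ≡ 2552; 78^64 ≡ 2552^2 = 6512704 ≡ 1700; 78^128 ≡ 1700^2 = 2890000 ≡ 534; 78^256 ≡ 534^2 = 285156 ≡ 2310; 78^512 ≡ 2310^2 = 5336100 ≡ 848; 78^1024 ≡ 848^2 = 719104 ≡ 897; 1221 = 1024 + 128 + 64 + 4 + 1, so 78^1221 ≡ 897·534·1700·1052·78 ≡ 2611 (mod 2773)
Candidate 2: 2695^2 = 7263025 ≡ 538; 2695^4 ≡ 538^2 = 289444 ≡ 1052; 2695^8 ≡ 1052^2 = 1106704 ≡ 277; 2695^16 ≡ 277^2 = 76729 ≡ 1858; 2695^32 ≡ 1858^2 = 3452164 ≡ 2552; 2695^64 ≡ 2552^2 = 6512704 ≡ 1700; 2695^128 ≡ 1700^2 = 2890000 ≡ 534; 2695^256 ≡ 534^2 = 285156 ≡ 2310; 2695^512 ≡ 2310^2 = 5336100 ≡ 848; 2695^1024 ≡ 848^2 = 719104 ≡ 897; 1221 = 1024 + 128 + 64 + 4 + 1, so 2695^1221 ≡ 897·534·1700·1052·2695 ≡ 162 (mod 2773)
  → matches h = 162

2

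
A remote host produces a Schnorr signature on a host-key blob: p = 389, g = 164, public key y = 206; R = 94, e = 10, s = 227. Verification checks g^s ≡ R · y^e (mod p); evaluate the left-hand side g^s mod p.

121

164^2 = 26896 ≡ 55
164^4 ≡ 55^2 = 3025 ≡ 302
164^8 ≡ 302^2 = 91204 ≡ 178
164^16 ≡ 178^2 = 31684 ≡ 175
164^32 ≡ 175^2 = 30625 ≡ 283
164^64 ≡ 283^2 = 80089 ≡ 344
164^128 ≡ 344^2 = 118336 ≡ 80
227 = 128 + 64 + 32 + 2 + 1, so 164^227 ≡ 80·344·283·55·164 ≡ 121 (mod 389)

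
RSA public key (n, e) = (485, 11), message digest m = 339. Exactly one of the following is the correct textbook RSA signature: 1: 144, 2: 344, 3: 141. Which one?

Candidate 1: Squares mod 485: 144^1≡144, 144^2≡366, 144^4≡96, 144^8≡1; 11 = 8 + 2 + 1, so 144^11 ≡ 1·366·144 ≡ 324 (mod 485)
Candidate 2: Squares mod 485: 344^1≡344, 344^2≡481, 344^4≡16, 344^8≡256; 11 = 8 + 2 + 1, so 344^11 ≡ 256·481·344 ≡ 339 (mod 485)
  → matches m = 339
Candidate 3: Squares mod 485: 141^1≡141, 141^2≡481, 141^4≡16, 141^8≡256; 11 = 8 + 2 + 1, so 141^11 ≡ 256·481·141 ≡ 146 (mod 485)

2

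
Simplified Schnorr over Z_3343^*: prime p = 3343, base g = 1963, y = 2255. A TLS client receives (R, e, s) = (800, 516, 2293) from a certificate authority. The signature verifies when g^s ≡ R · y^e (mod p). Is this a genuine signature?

genuine

g^s mod p:
Squares mod 3343: 1963^1≡1963, 1963^2≡2233, 1963^4≡1876, 1963^8≡2540, 1963^16≡2953, 1963^32≡1665, 1963^64≡878, 1963^128≡1994, 1963^256≡1209, 1963^512≡790, 1963^1024≡2302, 1963^2048≡549
2293 = 2048 + 128 + 64 + 32 + 16 + 4 + 1, so 1963^2293 ≡ 549·1994·878·1665·2953·1876·1963 ≡ 1046 (mod 3343)
R · y^e mod p:
Squares mod 3343: 2255^1≡2255, 2255^2≡322, 2255^4≡51, 2255^8≡2601, 2255^16≡2312, 2255^32≡3230, 2255^64≡2740, 2255^128≡2565, 2255^256≡201, 2255^512≡285
516 = 512 + 4, so 2255^516 ≡ 285·51 ≡ 1163 (mod 3343)
800·1163 = 930400 ≡ 1046 (mod 3343)
1046 ≡ 1046 (mod 3343); signature holds.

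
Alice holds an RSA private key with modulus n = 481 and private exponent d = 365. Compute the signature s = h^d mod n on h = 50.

72

h^2 ≡ 50^2 = 2500 ≡ 95
h^4 ≡ 95^2 = 9025 ≡ 367
h^8 ≡ 367^2 = 134689 ≡ 9
h^16 ≡ 9^2 = 81
h^32 ≡ 81^2 = 6561 ≡ 308
h^64 ≡ 308^2 = 94864 ≡ 107
h^128 ≡ 107^2 = 11449 ≡ 386
h^256 ≡ 386^2 = 148996 ≡ 367
365 = 256 + 64 + 32 + 8 + 4 + 1, so h^365 ≡ 367·107·308·9·367·50 ≡ 72 (mod 481)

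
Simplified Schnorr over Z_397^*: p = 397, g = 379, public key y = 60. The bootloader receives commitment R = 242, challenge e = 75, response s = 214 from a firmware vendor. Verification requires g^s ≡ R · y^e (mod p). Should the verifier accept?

accept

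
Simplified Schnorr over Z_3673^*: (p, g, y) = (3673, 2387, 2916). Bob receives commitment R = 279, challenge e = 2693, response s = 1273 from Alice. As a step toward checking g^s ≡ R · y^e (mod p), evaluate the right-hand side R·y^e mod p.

2916^2693 mod 3673 = 272
R · y^e ≡ 279·272 = 75888 ≡ 2428 (mod 3673)

2428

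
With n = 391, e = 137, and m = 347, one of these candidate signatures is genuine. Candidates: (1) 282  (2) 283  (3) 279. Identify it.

Candidate 1: Squares mod 391: 282^1≡282, 282^2≡151, 282^4≡123, 282^8≡271, 282^16≡324, 282^32≡188, 282^64≡154, 282^128≡256; 137 = 128 + 8 + 1, so 282^137 ≡ 256·271·282 ≡ 347 (mod 391)
  → matches m = 347
Candidate 2: Squares mod 391: 283^1≡283, 283^2≡325, 283^4≡55, 283^8≡288, 283^16≡52, 283^32≡358, 283^64≡307, 283^128≡18; 137 = 128 + 8 + 1, so 283^137 ≡ 18·288·283 ≡ 40 (mod 391)
Candidate 3: Squares mod 391: 279^1≡279, 279^2≡32, 279^4≡242, 279^8≡305, 279^16≡358, 279^32≡307, 279^64≡18, 279^128≡324; 137 = 128 + 8 + 1, so 279^137 ≡ 324·305·279 ≡ 197 (mod 391)

1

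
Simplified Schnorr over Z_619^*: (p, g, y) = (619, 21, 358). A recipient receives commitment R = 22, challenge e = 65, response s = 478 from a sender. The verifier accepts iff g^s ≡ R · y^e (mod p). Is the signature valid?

invalid

g^s mod p:
Squares mod 619: 21^1≡21, 21^2≡441, 21^4≡115, 21^8≡226, 21^16≡318, 21^32≡227, 21^64≡152, 21^128≡201, 21^256≡166
478 = 256 + 128 + 64 + 16 + 8 + 4 + 2, so 21^478 ≡ 166·201·152·318·226·115·441 ≡ 266 (mod 619)
R · y^e mod p:
Squares mod 619: 358^1≡358, 358^2≡31, 358^4≡342, 358^8≡592, 358^16≡110, 358^32≡339, 358^64≡406
65 = 64 + 1, so 358^65 ≡ 406·358 ≡ 502 (mod 619)
22·502 = 11044 ≡ 521 (mod 619)
266 ≠ 521; the check fails.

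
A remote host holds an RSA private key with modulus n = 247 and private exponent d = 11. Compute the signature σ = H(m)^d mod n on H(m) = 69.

179

Squares mod 247: (H(m))^1≡69, (H(m))^2≡68, (H(m))^4≡178, (H(m))^8≡68
11 = 8 + 2 + 1, so (H(m))^11 ≡ 68·68·69 ≡ 179 (mod 247)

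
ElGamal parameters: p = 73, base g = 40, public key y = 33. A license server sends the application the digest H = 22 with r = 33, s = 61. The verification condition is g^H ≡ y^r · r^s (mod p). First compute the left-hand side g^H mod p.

40^2 = 1600 ≡ 67
40^4 ≡ 67^2 = 4489 ≡ 36
40^8 ≡ 36^2 = 1296 ≡ 55
40^16 ≡ 55^2 = 3025 ≡ 32
22 = 16 + 4 + 2, so 40^22 ≡ 32·36·67 ≡ 23 (mod 73)

23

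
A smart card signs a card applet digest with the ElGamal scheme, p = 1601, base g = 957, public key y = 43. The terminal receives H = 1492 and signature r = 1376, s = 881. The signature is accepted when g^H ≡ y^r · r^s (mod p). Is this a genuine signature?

Left side g^H mod p:
957^1492 mod 1601 = 577
Right side y^r · r^s mod p:
43^1376 mod 1601 = 163
1376^881 mod 1601 = 225
163·225 = 36675 ≡ 1453 (mod 1601)
577 ≠ 1453, so verification fails.

forged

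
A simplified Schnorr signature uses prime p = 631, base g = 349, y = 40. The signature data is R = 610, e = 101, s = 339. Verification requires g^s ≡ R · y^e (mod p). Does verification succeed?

fails

g^s mod p:
Squares mod 631: 349^1≡349, 349^2≡18, 349^4≡324, 349^8≡230, 349^16≡527, 349^32≡89, 349^64≡349, 349^128≡18, 349^256≡324
339 = 256 + 64 + 16 + 2 + 1, so 349^339 ≡ 324·349·527·18·349 ≡ 58 (mod 631)
R · y^e mod p:
Squares mod 631: 40^1≡40, 40^2≡338, 40^4≡33, 40^8≡458, 40^16≡272, 40^32≡157, 40^64≡40
101 = 64 + 32 + 4 + 1, so 40^101 ≡ 40·157·33·40 ≡ 153 (mod 631)
610·153 = 93330 ≡ 573 (mod 631)
58 ≠ 573; the check fails.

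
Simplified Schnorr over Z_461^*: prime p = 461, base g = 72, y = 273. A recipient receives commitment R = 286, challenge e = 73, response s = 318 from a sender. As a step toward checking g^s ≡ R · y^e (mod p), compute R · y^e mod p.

199

Squares mod 461: 273^1≡273, 273^2≡308, 273^4≡359, 273^8≡262, 273^16≡416, 273^32≡181, 273^64≡30
73 = 64 + 8 + 1, so 273^73 ≡ 30·262·273 ≡ 286 (mod 461)
R · y^e ≡ 286·286 = 81796 ≡ 199 (mod 461)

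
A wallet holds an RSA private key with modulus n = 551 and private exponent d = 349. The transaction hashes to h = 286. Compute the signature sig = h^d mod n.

210

h^2 ≡ 286^2 = 81796 ≡ 248
h^4 ≡ 248^2 = 61504 ≡ 343
h^8 ≡ 343^2 = 117649 ≡ 286
h^16 ≡ 286^2 = 81796 ≡ 248
h^32 ≡ 248^2 = 61504 ≡ 343
h^64 ≡ 343^2 = 117649 ≡ 286
h^128 ≡ 286^2 = 81796 ≡ 248
h^256 ≡ 248^2 = 61504 ≡ 343
349 = 256 + 64 + 16 + 8 + 4 + 1, so h^349 ≡ 343·286·248·286·343·286 ≡ 210 (mod 551)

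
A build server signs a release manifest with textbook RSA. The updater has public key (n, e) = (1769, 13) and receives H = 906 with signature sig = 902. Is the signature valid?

invalid

sig^13 mod 1769 = 48
48 ≠ 906, so verification fails.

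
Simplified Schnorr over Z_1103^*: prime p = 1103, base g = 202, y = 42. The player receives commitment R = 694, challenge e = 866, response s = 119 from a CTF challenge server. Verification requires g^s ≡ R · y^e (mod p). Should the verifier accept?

reject

g^s mod p:
202^2 = 40804 ≡ 1096
202^4 ≡ 1096^2 = 1201216 ≡ 49
202^8 ≡ 49^2 = 2401 ≡ 195
202^16 ≡ 195^2 = 38025 ≡ 523
202^32 ≡ 523^2 = 273529 ≡ 1088
202^64 ≡ 1088^2 = 1183744 ≡ 225
119 = 64 + 32 + 16 + 4 + 2 + 1, so 202^119 ≡ 225·1088·523·49·1096·202 ≡ 205 (mod 1103)
R · y^e mod p:
42^2 = 1764 ≡ 661
42^4 ≡ 661^2 = 436921 ≡ 133
42^8 ≡ 133^2 = 17689 ≡ 41
42^16 ≡ 41^2 = 1681 ≡ 578
42^32 ≡ 578^2 = 334084 ≡ 978
42^64 ≡ 978^2 = 956484 ≡ 183
42^128 ≡ 183^2 = 33489 ≡ 399
42^256 ≡ 399^2 = 159201 ≡ 369
42^512 ≡ 369^2 = 136161 ≡ 492
866 = 512 + 256 + 64 + 32 + 2, so 42^866 ≡ 492·369·183·978·661 ≡ 851 (mod 1103)
694·851 = 590594 ≡ 489 (mod 1103)
205 ≠ 489; the check fails.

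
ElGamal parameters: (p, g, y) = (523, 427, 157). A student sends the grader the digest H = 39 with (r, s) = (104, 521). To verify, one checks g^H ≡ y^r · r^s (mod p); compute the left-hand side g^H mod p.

65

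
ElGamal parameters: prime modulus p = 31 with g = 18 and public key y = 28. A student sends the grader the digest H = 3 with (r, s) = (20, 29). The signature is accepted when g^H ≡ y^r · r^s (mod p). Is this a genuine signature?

Left side g^H mod p:
18^2 = 324 ≡ 14
3 = 2 + 1, so 18^3 ≡ 14·18 ≡ 4 (mod 31)
Right side y^r · r^s mod p:
28^2 = 784 ≡ 9
28^4 ≡ 9^2 = 81 ≡ 19
28^8 ≡ 19^2 = 361 ≡ 20
28^16 ≡ 20^2 = 400 ≡ 28
20 = 16 + 4, so 28^20 ≡ 28·19 ≡ 5 (mod 31)
20^2 = 400 ≡ 28
20^4 ≡ 28^2 = 784 ≡ 9
20^8 ≡ 9^2 = 81 ≡ 19
20^16 ≡ 19^2 = 361 ≡ 20
29 = 16 + 8 + 4 + 1, so 20^29 ≡ 20·19·9·20 ≡ 14 (mod 31)
5·14 = 70 ≡ 8 (mod 31)
4 ≠ 8, so verification fails.

forged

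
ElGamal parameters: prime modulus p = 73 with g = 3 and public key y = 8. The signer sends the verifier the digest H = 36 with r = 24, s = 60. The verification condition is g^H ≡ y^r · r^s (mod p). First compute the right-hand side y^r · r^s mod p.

1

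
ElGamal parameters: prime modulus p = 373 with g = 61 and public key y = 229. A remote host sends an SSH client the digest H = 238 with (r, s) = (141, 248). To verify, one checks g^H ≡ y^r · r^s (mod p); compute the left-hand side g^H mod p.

116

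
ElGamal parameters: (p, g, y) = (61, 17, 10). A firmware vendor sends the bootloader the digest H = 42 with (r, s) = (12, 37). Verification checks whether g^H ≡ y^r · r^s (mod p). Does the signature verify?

Left side g^H mod p:
17^42 mod 61 = 41
Right side y^r · r^s mod p:
10^12 mod 61 = 58
12^37 mod 61 = 42
58·42 = 2436 ≡ 57 (mod 61)
41 ≠ 57, so verification fails.

does not verify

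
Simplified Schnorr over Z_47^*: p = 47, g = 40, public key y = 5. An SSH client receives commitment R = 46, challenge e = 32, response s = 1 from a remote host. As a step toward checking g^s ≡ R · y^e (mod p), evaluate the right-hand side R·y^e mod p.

40

Squares mod 47: 5^1≡5, 5^2≡25, 5^4≡14, 5^8≡8, 5^16≡17, 5^32≡7
5^32 ≡ 7 (mod 47)
R · y^e ≡ 46·7 = 322 ≡ 40 (mod 47)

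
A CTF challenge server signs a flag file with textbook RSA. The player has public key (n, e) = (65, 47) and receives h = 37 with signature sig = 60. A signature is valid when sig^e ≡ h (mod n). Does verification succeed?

sig^2 ≡ 60^2 = 3600 ≡ 25
sig^4 ≡ 25^2 = 625 ≡ 40
sig^8 ≡ 40^2 = 1600 ≡ 40
sig^16 ≡ 40^2 = 1600 ≡ 40
sig^32 ≡ 40^2 = 1600 ≡ 40
47 = 32 + 8 + 4 + 2 + 1, so sig^47 ≡ 40·40·40·25·60 ≡ 5 (mod 65)
sig^47 mod 65 = 5, but h = 37.

fails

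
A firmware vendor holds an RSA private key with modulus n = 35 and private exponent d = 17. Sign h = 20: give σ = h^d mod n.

h^2 ≡ 20^2 = 400 ≡ 15
h^4 ≡ 15^2 = 225 ≡ 15
h^8 ≡ 15^2 = 225 ≡ 15
h^16 ≡ 15^2 = 225 ≡ 15
17 = 16 + 1, so h^17 ≡ 15·20 ≡ 20 (mod 35)

20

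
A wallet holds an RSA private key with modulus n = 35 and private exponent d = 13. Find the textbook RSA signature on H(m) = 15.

15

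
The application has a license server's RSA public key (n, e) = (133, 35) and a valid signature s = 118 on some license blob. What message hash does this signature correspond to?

62

s^2 ≡ 118^2 = 13924 ≡ 92
s^4 ≡ 92^2 = 8464 ≡ 85
s^8 ≡ 85^2 = 7225 ≡ 43
s^16 ≡ 43^2 = 1849 ≡ 120
s^32 ≡ 120^2 = 14400 ≡ 36
35 = 32 + 2 + 1, so s^35 ≡ 36·92·118 ≡ 62 (mod 133)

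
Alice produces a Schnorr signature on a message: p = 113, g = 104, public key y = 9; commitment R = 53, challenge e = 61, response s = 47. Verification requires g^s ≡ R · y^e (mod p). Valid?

g^s mod p:
104^2 = 10816 ≡ 81
104^4 ≡ 81^2 = 6561 ≡ 7
104^8 ≡ 7^2 = 49
104^16 ≡ 49^2 = 2401 ≡ 28
104^32 ≡ 28^2 = 784 ≡ 106
47 = 32 + 8 + 4 + 2 + 1, so 104^47 ≡ 106·49·7·81·104 ≡ 72 (mod 113)
R · y^e mod p:
9^2 = 81
9^4 ≡ 81^2 = 6561 ≡ 7
9^8 ≡ 7^2 = 49
9^16 ≡ 49^2 = 2401 ≡ 28
9^32 ≡ 28^2 = 784 ≡ 106
61 = 32 + 16 + 8 + 4 + 1, so 9^61 ≡ 106·28·49·7·9 ≡ 63 (mod 113)
53·63 = 3339 ≡ 62 (mod 113)
72 ≠ 62; the check fails.

no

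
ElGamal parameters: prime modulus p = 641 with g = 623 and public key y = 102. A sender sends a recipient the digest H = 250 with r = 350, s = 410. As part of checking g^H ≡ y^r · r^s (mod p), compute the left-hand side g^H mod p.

623^2 = 388129 ≡ 324
623^4 ≡ 324^2 = 104976 ≡ 493
623^8 ≡ 493^2 = 243049 ≡ 110
623^16 ≡ 110^2 = 12100 ≡ 562
623^32 ≡ 562^2 = 315844 ≡ 472
623^64 ≡ 472^2 = 222784 ≡ 357
623^128 ≡ 357^2 = 127449 ≡ 531
250 = 128 + 64 + 32 + 16 + 8 + 2, so 623^250 ≡ 531·357·472·562·110·324 ≡ 385 (mod 641)

385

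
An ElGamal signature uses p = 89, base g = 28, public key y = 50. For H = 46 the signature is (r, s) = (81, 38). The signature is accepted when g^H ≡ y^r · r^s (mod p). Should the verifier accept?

reject

Left side g^H mod p:
Squares mod 89: 28^1≡28, 28^2≡72, 28^4≡22, 28^8≡39, 28^16≡8, 28^32≡64
46 = 32 + 8 + 4 + 2, so 28^46 ≡ 64·39·22·72 ≡ 17 (mod 89)
Right side y^r · r^s mod p:
Squares mod 89: 50^1≡50, 50^2≡8, 50^4≡64, 50^8≡2, 50^16≡4, 50^32≡16, 50^64≡78
81 = 64 + 16 + 1, so 50^81 ≡ 78·4·50 ≡ 25 (mod 89)
Squares mod 89: 81^1≡81, 81^2≡64, 81^4≡2, 81^8≡4, 81^16≡16, 81^32≡78
38 = 32 + 4 + 2, so 81^38 ≡ 78·2·64 ≡ 16 (mod 89)
25·16 = 400 ≡ 44 (mod 89)
17 ≠ 44, so verification fails.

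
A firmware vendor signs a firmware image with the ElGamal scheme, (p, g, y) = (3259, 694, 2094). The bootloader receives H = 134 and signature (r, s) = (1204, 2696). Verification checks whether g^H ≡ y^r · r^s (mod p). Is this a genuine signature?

Left side g^H mod p:
694^2 = 481636 ≡ 2563
694^4 ≡ 2563^2 = 6568969 ≡ 2084
694^8 ≡ 2084^2 = 4343056 ≡ 2068
694^16 ≡ 2068^2 = 4276624 ≡ 816
694^32 ≡ 816^2 = 665856 ≡ 1020
694^64 ≡ 1020^2 = 1040400 ≡ 779
694^128 ≡ 779^2 = 606841 ≡ 667
134 = 128 + 4 + 2, so 694^134 ≡ 667·2084·2563 ≡ 734 (mod 3259)
Right side y^r · r^s mod p:
2094^2 = 4384836 ≡ 1481
2094^4 ≡ 1481^2 = 2193361 ≡ 54
2094^8 ≡ 54^2 = 2916
2094^16 ≡ 2916^2 = 8503056 ≡ 325
2094^32 ≡ 325^2 = 105625 ≡ 1337
2094^64 ≡ 1337^2 = 1787569 ≡ 1637
2094^128 ≡ 1637^2 = 2679769 ≡ 871
2094^256 ≡ 871^2 = 758641 ≡ 2553
2094^512 ≡ 2553^2 = 6517809 ≡ 3068
2094^1024 ≡ 3068^2 = 9412624 ≡ 632
1204 = 1024 + 128 + 32 + 16 + 4, so 2094^1204 ≡ 632·871·1337·325·54 ≡ 931 (mod 3259)
1204^2 = 1449616 ≡ 2620
1204^4 ≡ 2620^2 = 6864400 ≡ 946
1204^8 ≡ 946^2 = 894916 ≡ 1950
1204^16 ≡ 1950^2 = 3802500 ≡ 2506
1204^32 ≡ 2506^2 = 6280036 ≡ 3202
1204^64 ≡ 3202^2 = 10252804 ≡ 3249
1204^128 ≡ 3249^2 = 10556001 ≡ 100
1204^256 ≡ 100^2 = 10000 ≡ 223
1204^512 ≡ 223^2 = 49729 ≡ 844
1204^1024 ≡ 844^2 = 712336 ≡ 1874
1204^2048 ≡ 1874^2 = 3511876 ≡ 1933
2696 = 2048 + 512 + 128 + 8, so 1204^2696 ≡ 1933·844·100·1950 ≡ 1836 (mod 3259)
931·1836 = 1709316 ≡ 1600 (mod 3259)
734 ≠ 1600, so verification fails.

forged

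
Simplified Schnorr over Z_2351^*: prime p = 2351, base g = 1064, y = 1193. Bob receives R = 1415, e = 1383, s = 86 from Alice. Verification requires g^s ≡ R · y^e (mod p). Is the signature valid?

invalid

g^s mod p:
1064^86 mod 2351 = 96
R · y^e mod p:
1193^1383 mod 2351 = 1412
1415·1412 = 1997980 ≡ 1981 (mod 2351)
96 ≠ 1981; the check fails.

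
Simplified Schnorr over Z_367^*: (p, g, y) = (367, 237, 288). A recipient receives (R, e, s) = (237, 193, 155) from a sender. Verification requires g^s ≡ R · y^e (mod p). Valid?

g^s mod p:
Squares mod 367: 237^1≡237, 237^2≡18, 237^4≡324, 237^8≡14, 237^16≡196, 237^32≡248, 237^64≡215, 237^128≡350
155 = 128 + 16 + 8 + 2 + 1, so 237^155 ≡ 350·196·14·18·237 ≡ 244 (mod 367)
R · y^e mod p:
Squares mod 367: 288^1≡288, 288^2≡2, 288^4≡4, 288^8≡16, 288^16≡256, 288^32≡210, 288^64≡60, 288^128≡297
193 = 128 + 64 + 1, so 288^193 ≡ 297·60·288 ≡ 32 (mod 367)
237·32 = 7584 ≡ 244 (mod 367)
244 ≡ 244 (mod 367); signature holds.

yes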